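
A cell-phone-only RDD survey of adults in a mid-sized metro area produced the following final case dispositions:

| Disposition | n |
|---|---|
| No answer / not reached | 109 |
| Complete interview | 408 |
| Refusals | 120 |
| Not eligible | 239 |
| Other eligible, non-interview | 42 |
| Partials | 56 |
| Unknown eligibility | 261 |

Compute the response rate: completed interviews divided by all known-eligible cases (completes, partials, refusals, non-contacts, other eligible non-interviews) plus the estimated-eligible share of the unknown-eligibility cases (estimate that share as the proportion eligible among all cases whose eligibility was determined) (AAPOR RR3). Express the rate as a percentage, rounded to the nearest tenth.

Numerator: 408
Determined eligible: 408 + 56 + 120 + 109 + 42 = 735
e = 735 / (735 + 239) = 735 / 974 = 0.7546
Eligible share of unknowns: 0.7546 × 261 = 196.95
Denominator: 735 + 196.95 = 931.95
RR3 = 408 / 931.95 = 0.4378

43.8%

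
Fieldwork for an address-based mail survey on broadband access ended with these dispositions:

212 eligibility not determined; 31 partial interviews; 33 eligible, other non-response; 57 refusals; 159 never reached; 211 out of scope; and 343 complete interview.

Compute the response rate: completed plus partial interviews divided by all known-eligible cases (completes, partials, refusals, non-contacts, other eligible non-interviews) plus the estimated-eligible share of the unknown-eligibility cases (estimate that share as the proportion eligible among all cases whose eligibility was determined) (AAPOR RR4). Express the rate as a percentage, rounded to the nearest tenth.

Num → 343 + 31 = 374
Known eligible → 343 + 31 + 57 + 159 + 33 = 623
e = 623 / (623 + 211) = 623 / 834 = 0.7470
Eligible share of unknowns → 0.7470 × 212 = 158.36
Base → 623 + 158.36 = 781.36
RR4 = 374 / 781.36 = 0.4787

47.9%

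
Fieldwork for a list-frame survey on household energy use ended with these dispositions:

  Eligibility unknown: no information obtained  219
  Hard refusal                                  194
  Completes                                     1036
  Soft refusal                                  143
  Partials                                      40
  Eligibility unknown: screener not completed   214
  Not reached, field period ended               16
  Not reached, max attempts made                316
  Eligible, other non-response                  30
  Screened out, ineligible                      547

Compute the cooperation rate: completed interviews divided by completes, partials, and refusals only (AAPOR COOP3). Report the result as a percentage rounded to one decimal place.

73.3%

Refusals = 194 + 143 = 337
No contact after all attempts = 16 + 316 = 332
Unknown if eligible = 214 + 219 = 433
Num: 1036
Denom: 1036 + 40 + 337 = 1413
COOP3 = 1036 / 1413 = 0.7332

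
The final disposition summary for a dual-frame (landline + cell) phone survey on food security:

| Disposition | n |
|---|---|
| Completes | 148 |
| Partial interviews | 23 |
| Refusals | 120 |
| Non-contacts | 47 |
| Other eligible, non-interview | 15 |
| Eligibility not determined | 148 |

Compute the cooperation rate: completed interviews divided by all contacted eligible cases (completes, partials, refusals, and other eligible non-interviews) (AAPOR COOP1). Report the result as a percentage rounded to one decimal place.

Top = 148
Denom = 148 + 23 + 120 + 15 = 306
COOP1 = 148 / 306 = 0.4837

48.4%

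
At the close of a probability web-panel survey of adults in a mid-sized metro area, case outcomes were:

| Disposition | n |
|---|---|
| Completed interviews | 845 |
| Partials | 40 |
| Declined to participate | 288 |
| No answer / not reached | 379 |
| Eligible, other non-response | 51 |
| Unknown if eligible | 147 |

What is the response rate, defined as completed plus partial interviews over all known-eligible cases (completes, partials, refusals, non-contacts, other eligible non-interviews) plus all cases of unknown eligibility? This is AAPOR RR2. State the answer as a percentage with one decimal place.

50.6%

Numerator: 845 + 40 = 885
Denominator: 845 + 40 + 288 + 379 + 51 + 147 = 1750
RR2 = 885 / 1750 = 0.5057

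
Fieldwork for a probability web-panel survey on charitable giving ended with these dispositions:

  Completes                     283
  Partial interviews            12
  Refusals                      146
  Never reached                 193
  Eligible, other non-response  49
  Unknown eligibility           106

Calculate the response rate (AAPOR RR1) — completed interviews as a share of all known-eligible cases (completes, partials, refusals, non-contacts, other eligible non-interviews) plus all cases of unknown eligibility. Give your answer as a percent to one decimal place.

Num = 283
Base = 283 + 12 + 146 + 193 + 49 + 106 = 789
RR1 = 283 / 789 = 0.3587

35.9%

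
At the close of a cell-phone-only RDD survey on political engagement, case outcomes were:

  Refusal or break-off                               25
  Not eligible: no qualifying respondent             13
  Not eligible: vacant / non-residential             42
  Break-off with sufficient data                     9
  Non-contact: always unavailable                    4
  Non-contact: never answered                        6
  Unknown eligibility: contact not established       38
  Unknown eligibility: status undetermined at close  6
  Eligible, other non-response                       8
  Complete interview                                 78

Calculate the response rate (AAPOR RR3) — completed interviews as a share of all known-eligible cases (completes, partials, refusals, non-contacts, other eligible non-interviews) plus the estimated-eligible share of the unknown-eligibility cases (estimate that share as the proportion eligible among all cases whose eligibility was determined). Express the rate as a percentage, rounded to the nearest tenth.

Non-contacts = 6 + 4 = 10
Eligibility not determined = 38 + 6 = 44
Out of scope = 13 + 42 = 55
Num: 78
Determined eligible: 78 + 9 + 25 + 10 + 8 = 130
e = 130 / (130 + 55) = 130 / 185 = 0.7027
Estimated eligible among unknowns: 0.7027 × 44 = 30.92
Denom: 130 + 30.92 = 160.92
RR3 = 78 / 160.92 = 0.4847

48.5%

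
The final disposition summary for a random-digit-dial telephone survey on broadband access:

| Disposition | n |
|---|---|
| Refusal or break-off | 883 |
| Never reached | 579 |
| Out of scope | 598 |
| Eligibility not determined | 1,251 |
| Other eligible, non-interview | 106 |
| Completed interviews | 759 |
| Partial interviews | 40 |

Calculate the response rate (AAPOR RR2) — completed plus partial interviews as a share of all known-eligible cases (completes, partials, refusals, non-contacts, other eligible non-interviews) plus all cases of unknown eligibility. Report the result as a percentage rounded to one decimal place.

22.1%

Top: 759 + 40 = 799
Denominator: 759 + 40 + 883 + 579 + 106 + 1251 = 3618
RR2 = 799 / 3618 = 0.2208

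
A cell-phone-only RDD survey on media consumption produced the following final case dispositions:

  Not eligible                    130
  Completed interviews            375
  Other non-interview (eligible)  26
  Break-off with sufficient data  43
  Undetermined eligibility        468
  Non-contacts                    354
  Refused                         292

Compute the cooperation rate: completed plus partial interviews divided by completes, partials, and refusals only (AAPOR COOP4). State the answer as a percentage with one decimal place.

58.9%

Num: 375 + 43 = 418
Denom: 375 + 43 + 292 = 710
COOP4 = 418 / 710 = 0.5887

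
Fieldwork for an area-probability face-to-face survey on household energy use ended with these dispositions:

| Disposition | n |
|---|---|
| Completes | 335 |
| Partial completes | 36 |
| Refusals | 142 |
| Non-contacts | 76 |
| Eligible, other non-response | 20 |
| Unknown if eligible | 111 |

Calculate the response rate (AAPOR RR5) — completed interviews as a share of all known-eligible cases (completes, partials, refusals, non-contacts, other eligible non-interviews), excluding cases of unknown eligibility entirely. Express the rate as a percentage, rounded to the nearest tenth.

Num: 335
Base: 335 + 36 + 142 + 76 + 20 = 609
RR5 = 335 / 609 = 0.5501

55.0%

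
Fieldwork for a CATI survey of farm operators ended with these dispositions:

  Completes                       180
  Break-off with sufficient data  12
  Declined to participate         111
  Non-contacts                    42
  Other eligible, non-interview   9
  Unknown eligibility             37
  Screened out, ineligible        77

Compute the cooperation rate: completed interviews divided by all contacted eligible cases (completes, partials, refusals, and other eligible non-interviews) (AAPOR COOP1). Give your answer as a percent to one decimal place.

57.7%

Numerator → 180
Base → 180 + 12 + 111 + 9 = 312
COOP1 = 180 / 312 = 0.5769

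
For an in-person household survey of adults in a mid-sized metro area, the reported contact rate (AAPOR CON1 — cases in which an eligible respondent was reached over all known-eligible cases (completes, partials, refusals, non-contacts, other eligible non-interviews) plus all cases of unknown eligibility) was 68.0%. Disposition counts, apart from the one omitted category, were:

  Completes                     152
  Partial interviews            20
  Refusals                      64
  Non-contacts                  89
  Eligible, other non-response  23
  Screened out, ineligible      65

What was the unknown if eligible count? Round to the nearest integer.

33

Top = 152 + 20 + 64 + 23 = 259
CON1 = 259 / D = 0.680
D = 259 / 0.680 = 380.9
Rest of base = 348
unknown if eligible = 380.9 − 348 ≈ 33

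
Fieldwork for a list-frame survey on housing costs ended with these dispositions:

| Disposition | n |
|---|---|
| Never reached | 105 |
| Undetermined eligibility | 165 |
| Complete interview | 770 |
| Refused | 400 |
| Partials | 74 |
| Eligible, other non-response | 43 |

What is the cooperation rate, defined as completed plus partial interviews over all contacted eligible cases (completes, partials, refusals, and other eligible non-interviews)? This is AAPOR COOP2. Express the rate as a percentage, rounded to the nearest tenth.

Numerator → 770 + 74 = 844
Denom → 770 + 74 + 400 + 43 = 1287
COOP2 = 844 / 1287 = 0.6558

65.6%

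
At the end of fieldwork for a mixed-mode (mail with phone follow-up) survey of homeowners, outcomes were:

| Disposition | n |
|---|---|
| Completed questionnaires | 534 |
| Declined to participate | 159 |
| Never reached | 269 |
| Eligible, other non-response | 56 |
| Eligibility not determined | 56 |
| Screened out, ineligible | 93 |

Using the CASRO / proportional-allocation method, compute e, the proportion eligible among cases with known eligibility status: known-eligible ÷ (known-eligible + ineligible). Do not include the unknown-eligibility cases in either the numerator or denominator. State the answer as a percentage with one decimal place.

Eligible (known) = 534 + 159 + 269 + 56 = 1018
e = 1018 / (1018 + 93) = 1018 / 1111 = 0.9163

91.6%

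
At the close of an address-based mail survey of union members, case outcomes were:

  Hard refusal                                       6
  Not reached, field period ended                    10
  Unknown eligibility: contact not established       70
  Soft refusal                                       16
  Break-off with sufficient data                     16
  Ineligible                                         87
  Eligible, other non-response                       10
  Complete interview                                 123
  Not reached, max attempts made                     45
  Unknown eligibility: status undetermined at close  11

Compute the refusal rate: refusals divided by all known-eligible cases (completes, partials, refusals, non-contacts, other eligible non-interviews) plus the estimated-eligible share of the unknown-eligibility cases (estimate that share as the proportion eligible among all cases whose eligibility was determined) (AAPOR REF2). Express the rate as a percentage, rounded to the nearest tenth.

Refusals = 6 + 16 = 22
Never reached = 10 + 45 = 55
Unknown eligibility = 70 + 11 = 81
Top: 22
Determined eligible: 123 + 16 + 22 + 55 + 10 = 226
e = 226 / (226 + 87) = 226 / 313 = 0.7220
e × U: 0.7220 × 81 = 58.48
Denom: 226 + 58.48 = 284.48
REF2 = 22 / 284.48 = 0.0773

7.7%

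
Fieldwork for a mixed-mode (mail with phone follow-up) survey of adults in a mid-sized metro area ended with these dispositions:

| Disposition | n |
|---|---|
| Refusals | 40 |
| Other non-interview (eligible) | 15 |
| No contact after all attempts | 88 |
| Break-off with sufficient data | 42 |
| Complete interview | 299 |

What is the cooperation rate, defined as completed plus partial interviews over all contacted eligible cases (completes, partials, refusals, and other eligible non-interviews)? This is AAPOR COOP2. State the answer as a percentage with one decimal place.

86.1%

Numerator → 299 + 42 = 341
Denom → 299 + 42 + 40 + 15 = 396
COOP2 = 341 / 396 = 0.8611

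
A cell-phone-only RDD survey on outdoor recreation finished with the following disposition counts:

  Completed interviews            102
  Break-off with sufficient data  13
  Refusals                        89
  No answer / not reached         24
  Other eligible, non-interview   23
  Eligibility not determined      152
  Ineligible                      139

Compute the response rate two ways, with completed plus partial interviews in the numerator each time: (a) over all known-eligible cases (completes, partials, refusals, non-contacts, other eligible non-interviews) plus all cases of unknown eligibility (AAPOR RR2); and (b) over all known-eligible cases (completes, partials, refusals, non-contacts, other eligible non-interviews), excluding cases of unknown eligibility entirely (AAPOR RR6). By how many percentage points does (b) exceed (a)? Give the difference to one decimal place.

Num → 102 + 13 = 115
Denominator → 102 + 13 + 89 + 24 + 23 + 152 = 403
RR2 = 115 / 403 = 0.2854
Denominator → 102 + 13 + 89 + 24 + 23 = 251
RR6 = 115 / 251 = 0.4582
Difference = 45.82 − 28.54 = 17.28 percentage points

17.3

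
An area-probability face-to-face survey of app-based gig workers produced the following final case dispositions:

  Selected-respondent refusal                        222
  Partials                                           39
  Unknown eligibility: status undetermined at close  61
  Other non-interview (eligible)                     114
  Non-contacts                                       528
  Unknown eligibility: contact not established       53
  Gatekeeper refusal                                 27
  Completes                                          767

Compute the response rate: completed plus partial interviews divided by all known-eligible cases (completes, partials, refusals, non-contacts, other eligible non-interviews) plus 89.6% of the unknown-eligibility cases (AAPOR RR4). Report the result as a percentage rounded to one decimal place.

44.8%

Declined to participate = 27 + 222 = 249
Undetermined eligibility = 53 + 61 = 114
Num → 767 + 39 = 806
Known eligible → 767 + 39 + 249 + 528 + 114 = 1697
Eligible share of unknowns → 0.8960 × 114 = 102.14
Denom → 1697 + 102.14 = 1799.14
RR4 = 806 / 1799.14 = 0.4480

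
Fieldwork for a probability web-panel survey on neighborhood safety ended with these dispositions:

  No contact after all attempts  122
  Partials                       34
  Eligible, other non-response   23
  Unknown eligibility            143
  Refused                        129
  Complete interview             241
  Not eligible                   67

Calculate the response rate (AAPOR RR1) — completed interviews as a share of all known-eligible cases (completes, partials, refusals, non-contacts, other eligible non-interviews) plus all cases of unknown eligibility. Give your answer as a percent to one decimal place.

34.8%

Num: 241
Base: 241 + 34 + 129 + 122 + 23 + 143 = 692
RR1 = 241 / 692 = 0.3483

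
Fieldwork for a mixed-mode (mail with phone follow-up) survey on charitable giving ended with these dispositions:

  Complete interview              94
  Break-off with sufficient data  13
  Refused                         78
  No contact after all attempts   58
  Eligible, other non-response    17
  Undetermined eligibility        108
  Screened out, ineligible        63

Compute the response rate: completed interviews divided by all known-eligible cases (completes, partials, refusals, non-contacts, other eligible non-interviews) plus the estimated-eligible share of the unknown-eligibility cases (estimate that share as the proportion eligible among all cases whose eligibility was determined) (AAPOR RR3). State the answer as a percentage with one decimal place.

27.1%

Num → 94
Eligible (known) → 94 + 13 + 78 + 58 + 17 = 260
e = 260 / (260 + 63) = 260 / 323 = 0.8050
Estimated eligible among unknowns → 0.8050 × 108 = 86.94
Denom → 260 + 86.94 = 346.94
RR3 = 94 / 346.94 = 0.2709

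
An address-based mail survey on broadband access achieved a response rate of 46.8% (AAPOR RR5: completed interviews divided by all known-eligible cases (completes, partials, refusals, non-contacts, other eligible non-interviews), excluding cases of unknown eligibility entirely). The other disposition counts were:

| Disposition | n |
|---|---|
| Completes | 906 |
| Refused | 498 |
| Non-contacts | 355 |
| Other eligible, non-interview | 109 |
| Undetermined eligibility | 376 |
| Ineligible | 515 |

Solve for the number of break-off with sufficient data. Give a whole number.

RR5 = 906 / D = 0.468
D = 906 / 0.468 = 1935.9
Remaining denominator categories sum to 1868
break-off with sufficient data = 1935.9 − 1868 ≈ 68

68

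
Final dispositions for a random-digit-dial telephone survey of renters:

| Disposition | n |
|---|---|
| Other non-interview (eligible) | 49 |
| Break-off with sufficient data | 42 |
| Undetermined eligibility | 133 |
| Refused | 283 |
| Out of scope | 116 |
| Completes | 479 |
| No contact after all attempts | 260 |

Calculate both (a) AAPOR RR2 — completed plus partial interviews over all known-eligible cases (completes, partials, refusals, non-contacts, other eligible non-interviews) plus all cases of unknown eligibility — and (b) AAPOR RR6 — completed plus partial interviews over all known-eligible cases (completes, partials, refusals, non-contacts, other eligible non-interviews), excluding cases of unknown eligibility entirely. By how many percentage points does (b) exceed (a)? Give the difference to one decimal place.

Top: 479 + 42 = 521
Base: 479 + 42 + 283 + 260 + 49 + 133 = 1246
RR2 = 521 / 1246 = 0.4181
Base: 479 + 42 + 283 + 260 + 49 = 1113
RR6 = 521 / 1113 = 0.4681
Difference = 46.81 − 41.81 = 5.00 percentage points

5.0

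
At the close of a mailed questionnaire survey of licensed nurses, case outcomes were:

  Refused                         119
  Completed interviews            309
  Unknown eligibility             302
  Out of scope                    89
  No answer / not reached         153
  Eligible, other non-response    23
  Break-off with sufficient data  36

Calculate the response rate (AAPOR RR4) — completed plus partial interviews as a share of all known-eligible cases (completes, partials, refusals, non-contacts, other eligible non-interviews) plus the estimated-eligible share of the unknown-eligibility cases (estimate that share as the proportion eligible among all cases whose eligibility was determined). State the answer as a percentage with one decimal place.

38.1%

Top → 309 + 36 = 345
Known eligible → 309 + 36 + 119 + 153 + 23 = 640
e = 640 / (640 + 89) = 640 / 729 = 0.8779
Eligible share of unknowns → 0.8779 × 302 = 265.13
Denom → 640 + 265.13 = 905.13
RR4 = 345 / 905.13 = 0.3812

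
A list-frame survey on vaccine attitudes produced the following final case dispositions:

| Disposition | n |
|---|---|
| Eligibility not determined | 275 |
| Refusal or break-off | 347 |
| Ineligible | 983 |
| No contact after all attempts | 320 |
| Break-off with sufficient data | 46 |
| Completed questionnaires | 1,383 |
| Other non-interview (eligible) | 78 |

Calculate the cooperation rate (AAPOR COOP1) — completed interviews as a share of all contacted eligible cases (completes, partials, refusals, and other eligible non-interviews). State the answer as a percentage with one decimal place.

74.6%

Top → 1383
Denominator → 1383 + 46 + 347 + 78 = 1854
COOP1 = 1383 / 1854 = 0.7460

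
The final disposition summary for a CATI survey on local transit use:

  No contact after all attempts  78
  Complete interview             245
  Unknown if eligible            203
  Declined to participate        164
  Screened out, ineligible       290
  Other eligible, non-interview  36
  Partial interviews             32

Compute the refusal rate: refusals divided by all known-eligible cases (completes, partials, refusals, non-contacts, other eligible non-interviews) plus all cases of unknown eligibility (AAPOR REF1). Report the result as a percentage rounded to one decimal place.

21.6%

Numerator → 164
Denom → 245 + 32 + 164 + 78 + 36 + 203 = 758
REF1 = 164 / 758 = 0.2164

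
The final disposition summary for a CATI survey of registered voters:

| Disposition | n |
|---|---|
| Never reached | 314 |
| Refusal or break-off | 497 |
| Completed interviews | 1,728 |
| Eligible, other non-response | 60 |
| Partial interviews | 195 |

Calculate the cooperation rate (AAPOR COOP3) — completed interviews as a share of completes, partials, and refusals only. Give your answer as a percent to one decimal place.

71.4%

Num: 1728
Denominator: 1728 + 195 + 497 = 2420
COOP3 = 1728 / 2420 = 0.7140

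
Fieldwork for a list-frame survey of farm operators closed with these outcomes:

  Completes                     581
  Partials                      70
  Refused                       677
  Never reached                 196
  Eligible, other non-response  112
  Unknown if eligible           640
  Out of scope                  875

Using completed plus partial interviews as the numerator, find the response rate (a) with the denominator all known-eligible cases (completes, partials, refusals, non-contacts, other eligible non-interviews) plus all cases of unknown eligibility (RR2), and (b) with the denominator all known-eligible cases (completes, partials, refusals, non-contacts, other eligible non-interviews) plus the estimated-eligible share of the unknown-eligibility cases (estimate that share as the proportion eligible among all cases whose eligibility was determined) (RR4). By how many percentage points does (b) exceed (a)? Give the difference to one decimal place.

3.1

Top → 581 + 70 = 651
Denominator → 581 + 70 + 677 + 196 + 112 + 640 = 2276
RR2 = 651 / 2276 = 0.2860
Known eligible → 581 + 70 + 677 + 196 + 112 = 1636
e = 1636 / (1636 + 875) = 1636 / 2511 = 0.6515
Eligible share of unknowns → 0.6515 × 640 = 416.96
Denominator → 1636 + 416.96 = 2052.96
RR4 = 651 / 2052.96 = 0.3171
Difference = 31.71 − 28.60 = 3.11 percentage points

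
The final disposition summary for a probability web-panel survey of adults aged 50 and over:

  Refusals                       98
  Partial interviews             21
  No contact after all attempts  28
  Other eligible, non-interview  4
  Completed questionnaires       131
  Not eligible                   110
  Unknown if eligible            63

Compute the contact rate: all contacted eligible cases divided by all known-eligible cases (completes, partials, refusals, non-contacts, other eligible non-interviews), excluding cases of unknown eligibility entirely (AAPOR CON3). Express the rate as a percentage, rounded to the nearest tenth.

Num → 131 + 21 + 98 + 4 = 254
Denom → 131 + 21 + 98 + 28 + 4 = 282
CON3 = 254 / 282 = 0.9007

90.1%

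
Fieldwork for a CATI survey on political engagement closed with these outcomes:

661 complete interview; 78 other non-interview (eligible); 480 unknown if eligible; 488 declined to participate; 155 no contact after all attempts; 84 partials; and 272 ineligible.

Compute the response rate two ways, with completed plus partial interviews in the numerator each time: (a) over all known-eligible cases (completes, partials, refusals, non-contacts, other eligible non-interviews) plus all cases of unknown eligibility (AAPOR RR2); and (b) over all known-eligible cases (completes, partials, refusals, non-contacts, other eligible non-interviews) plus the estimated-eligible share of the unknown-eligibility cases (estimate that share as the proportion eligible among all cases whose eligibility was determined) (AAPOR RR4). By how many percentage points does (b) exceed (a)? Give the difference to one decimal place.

1.5

Top → 661 + 84 = 745
Base → 661 + 84 + 488 + 155 + 78 + 480 = 1946
RR2 = 745 / 1946 = 0.3828
Eligible (known) → 661 + 84 + 488 + 155 + 78 = 1466
e = 1466 / (1466 + 272) = 1466 / 1738 = 0.8435
Estimated eligible among unknowns → 0.8435 × 480 = 404.88
Base → 1466 + 404.88 = 1870.88
RR4 = 745 / 1870.88 = 0.3982
Difference = 39.82 − 38.28 = 1.54 percentage points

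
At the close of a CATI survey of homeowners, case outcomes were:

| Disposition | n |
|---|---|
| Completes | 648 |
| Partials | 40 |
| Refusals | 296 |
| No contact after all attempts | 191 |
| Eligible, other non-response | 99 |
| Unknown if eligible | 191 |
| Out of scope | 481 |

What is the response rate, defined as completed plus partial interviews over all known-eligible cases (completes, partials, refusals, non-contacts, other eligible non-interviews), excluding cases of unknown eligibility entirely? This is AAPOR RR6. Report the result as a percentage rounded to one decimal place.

54.0%

Num → 648 + 40 = 688
Base → 648 + 40 + 296 + 191 + 99 = 1274
RR6 = 688 / 1274 = 0.5400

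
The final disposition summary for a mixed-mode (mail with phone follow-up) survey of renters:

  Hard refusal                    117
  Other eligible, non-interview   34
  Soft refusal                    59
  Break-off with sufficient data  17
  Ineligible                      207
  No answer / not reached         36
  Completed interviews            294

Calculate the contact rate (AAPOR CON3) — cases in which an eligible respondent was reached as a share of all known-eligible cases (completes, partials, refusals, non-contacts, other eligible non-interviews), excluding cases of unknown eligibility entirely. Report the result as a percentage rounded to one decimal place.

Declined to participate = 117 + 59 = 176
Numerator: 294 + 17 + 176 + 34 = 521
Denominator: 294 + 17 + 176 + 36 + 34 = 557
CON3 = 521 / 557 = 0.9354

93.5%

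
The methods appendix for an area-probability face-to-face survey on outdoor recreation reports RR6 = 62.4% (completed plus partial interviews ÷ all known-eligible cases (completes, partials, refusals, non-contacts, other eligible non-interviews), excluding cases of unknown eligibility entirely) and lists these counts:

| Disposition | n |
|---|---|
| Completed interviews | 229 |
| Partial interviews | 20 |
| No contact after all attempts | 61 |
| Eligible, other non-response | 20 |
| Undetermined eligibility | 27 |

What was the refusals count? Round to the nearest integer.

69

Num: 229 + 20 = 249
RR6 = 249 / D = 0.624
D = 249 / 0.624 = 399.0
Remaining denominator categories sum to 330
refusals = 399.0 − 330 ≈ 69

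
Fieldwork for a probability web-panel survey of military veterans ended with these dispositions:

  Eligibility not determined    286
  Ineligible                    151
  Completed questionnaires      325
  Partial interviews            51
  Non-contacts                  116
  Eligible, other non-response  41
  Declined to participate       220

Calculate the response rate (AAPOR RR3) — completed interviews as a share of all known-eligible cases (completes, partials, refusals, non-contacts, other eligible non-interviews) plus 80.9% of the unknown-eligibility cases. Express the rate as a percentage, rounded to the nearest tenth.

Top = 325
Eligible (known) = 325 + 51 + 220 + 116 + 41 = 753
e × U = 0.8090 × 286 = 231.37
Denom = 753 + 231.37 = 984.37
RR3 = 325 / 984.37 = 0.3302

33.0%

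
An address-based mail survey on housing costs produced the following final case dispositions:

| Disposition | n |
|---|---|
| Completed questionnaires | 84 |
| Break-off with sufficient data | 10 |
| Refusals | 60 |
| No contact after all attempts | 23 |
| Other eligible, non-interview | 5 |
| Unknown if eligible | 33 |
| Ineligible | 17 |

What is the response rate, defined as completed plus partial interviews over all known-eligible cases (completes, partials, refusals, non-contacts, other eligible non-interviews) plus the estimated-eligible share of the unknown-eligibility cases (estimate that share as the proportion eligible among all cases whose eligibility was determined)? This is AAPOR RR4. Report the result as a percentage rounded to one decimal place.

44.3%

Num: 84 + 10 = 94
Determined eligible: 84 + 10 + 60 + 23 + 5 = 182
e = 182 / (182 + 17) = 182 / 199 = 0.9146
e × U: 0.9146 × 33 = 30.18
Denom: 182 + 30.18 = 212.18
RR4 = 94 / 212.18 = 0.4430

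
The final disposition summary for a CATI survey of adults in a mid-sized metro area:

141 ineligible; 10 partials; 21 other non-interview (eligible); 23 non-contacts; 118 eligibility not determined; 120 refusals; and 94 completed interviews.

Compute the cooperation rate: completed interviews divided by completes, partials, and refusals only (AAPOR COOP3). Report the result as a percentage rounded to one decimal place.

Num → 94
Base → 94 + 10 + 120 = 224
COOP3 = 94 / 224 = 0.4196

42.0%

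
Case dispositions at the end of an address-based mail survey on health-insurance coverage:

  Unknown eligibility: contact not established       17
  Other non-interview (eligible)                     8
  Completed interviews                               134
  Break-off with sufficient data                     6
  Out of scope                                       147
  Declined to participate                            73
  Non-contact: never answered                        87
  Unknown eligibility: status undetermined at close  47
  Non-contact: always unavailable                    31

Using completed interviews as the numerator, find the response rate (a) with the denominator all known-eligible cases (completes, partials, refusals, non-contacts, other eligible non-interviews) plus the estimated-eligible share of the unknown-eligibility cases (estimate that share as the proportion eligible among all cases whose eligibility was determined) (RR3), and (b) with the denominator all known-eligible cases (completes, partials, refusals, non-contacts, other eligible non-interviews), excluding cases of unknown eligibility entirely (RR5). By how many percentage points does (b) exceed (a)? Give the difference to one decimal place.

4.6

No contact after all attempts = 87 + 31 = 118
Undetermined eligibility = 17 + 47 = 64
Num = 134
Eligible (known) = 134 + 6 + 73 + 118 + 8 = 339
e = 339 / (339 + 147) = 339 / 486 = 0.6975
Eligible share of unknowns = 0.6975 × 64 = 44.64
Base = 339 + 44.64 = 383.64
RR3 = 134 / 383.64 = 0.3493
Base = 134 + 6 + 73 + 118 + 8 = 339
RR5 = 134 / 339 = 0.3953
Difference = 39.53 − 34.93 = 4.60 percentage points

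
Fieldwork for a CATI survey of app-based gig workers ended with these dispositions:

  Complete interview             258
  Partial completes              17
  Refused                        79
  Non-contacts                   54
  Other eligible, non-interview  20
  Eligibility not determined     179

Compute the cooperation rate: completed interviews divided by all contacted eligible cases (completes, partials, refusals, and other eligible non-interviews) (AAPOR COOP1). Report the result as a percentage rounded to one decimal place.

69.0%

Num: 258
Base: 258 + 17 + 79 + 20 = 374
COOP1 = 258 / 374 = 0.6898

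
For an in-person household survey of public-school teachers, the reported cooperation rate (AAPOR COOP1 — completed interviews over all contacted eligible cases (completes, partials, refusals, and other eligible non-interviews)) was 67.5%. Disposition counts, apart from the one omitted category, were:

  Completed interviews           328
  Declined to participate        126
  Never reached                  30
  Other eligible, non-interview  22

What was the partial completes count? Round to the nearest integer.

10

COOP1 = 328 / D = 0.675
D = 328 / 0.675 = 485.9
Rest of base = 476
partial completes = 485.9 − 476 ≈ 10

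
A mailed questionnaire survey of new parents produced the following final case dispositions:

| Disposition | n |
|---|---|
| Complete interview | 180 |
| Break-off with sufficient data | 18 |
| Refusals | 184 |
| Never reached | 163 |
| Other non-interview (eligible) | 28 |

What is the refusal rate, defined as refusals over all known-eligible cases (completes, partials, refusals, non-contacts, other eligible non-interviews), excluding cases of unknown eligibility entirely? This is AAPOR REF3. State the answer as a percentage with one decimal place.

Num = 184
Base = 180 + 18 + 184 + 163 + 28 = 573
REF3 = 184 / 573 = 0.3211

32.1%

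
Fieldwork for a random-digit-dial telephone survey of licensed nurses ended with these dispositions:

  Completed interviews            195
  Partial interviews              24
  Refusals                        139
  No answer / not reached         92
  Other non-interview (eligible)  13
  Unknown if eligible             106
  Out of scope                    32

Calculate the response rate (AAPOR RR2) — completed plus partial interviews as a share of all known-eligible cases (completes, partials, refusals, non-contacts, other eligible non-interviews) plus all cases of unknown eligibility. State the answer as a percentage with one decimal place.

Numerator = 195 + 24 = 219
Denominator = 195 + 24 + 139 + 92 + 13 + 106 = 569
RR2 = 219 / 569 = 0.3849

38.5%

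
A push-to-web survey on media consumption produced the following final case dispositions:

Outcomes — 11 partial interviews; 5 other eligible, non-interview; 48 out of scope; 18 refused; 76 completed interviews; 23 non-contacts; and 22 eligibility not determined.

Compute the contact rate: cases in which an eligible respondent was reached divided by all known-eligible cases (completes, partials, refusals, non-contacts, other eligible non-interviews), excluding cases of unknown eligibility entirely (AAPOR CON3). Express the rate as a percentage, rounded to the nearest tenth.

Top = 76 + 11 + 18 + 5 = 110
Base = 76 + 11 + 18 + 23 + 5 = 133
CON3 = 110 / 133 = 0.8271

82.7%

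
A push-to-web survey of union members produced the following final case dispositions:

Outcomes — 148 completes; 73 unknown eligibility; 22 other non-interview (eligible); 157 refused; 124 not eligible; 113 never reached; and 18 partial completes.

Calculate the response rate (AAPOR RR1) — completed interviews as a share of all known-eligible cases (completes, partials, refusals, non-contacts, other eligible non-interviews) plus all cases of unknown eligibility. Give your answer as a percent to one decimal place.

27.9%

Num: 148
Base: 148 + 18 + 157 + 113 + 22 + 73 = 531
RR1 = 148 / 531 = 0.2787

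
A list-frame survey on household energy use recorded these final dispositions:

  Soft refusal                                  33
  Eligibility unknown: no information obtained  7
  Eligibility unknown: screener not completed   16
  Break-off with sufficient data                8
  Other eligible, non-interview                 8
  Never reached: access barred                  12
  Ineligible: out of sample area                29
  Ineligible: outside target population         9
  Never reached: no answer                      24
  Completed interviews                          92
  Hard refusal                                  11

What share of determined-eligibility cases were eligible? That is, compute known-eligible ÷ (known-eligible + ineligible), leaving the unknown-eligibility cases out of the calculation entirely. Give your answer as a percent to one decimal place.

Refused = 11 + 33 = 44
No answer / not reached = 24 + 12 = 36
Unknown if eligible = 16 + 7 = 23
Screened out, ineligible = 9 + 29 = 38
Known eligible → 92 + 8 + 44 + 36 + 8 = 188
e = 188 / (188 + 38) = 188 / 226 = 0.8319

83.2%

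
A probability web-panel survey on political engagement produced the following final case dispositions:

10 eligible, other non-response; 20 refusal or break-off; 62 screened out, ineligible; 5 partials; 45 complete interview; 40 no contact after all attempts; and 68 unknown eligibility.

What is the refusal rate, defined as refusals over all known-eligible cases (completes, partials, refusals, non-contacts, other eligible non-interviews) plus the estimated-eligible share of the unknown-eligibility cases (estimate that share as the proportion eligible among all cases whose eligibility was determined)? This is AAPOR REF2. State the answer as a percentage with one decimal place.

12.1%

Top: 20
Eligible (known): 45 + 5 + 20 + 40 + 10 = 120
e = 120 / (120 + 62) = 120 / 182 = 0.6593
Eligible share of unknowns: 0.6593 × 68 = 44.83
Base: 120 + 44.83 = 164.83
REF2 = 20 / 164.83 = 0.1213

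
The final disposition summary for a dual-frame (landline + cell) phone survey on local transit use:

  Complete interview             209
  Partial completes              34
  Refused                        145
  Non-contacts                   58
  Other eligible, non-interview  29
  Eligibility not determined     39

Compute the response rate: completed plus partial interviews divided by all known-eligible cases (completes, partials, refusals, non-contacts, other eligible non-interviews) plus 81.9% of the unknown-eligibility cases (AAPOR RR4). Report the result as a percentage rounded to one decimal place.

Numerator = 209 + 34 = 243
Eligible (known) = 209 + 34 + 145 + 58 + 29 = 475
Estimated eligible among unknowns = 0.8190 × 39 = 31.94
Denom = 475 + 31.94 = 506.94
RR4 = 243 / 506.94 = 0.4793

47.9%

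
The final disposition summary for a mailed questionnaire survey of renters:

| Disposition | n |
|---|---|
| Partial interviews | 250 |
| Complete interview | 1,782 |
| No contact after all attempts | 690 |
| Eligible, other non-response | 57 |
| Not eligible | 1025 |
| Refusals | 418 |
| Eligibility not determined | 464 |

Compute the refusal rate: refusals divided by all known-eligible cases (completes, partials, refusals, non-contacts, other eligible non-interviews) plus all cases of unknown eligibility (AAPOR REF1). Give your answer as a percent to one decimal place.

11.4%

Top = 418
Denom = 1782 + 250 + 418 + 690 + 57 + 464 = 3661
REF1 = 418 / 3661 = 0.1142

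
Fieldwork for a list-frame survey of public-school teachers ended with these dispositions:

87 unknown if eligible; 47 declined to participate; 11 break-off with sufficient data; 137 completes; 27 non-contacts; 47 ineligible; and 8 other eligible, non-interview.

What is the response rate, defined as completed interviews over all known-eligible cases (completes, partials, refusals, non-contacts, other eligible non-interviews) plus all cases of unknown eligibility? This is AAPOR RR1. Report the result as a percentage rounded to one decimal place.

43.2%

Num = 137
Denominator = 137 + 11 + 47 + 27 + 8 + 87 = 317
RR1 = 137 / 317 = 0.4322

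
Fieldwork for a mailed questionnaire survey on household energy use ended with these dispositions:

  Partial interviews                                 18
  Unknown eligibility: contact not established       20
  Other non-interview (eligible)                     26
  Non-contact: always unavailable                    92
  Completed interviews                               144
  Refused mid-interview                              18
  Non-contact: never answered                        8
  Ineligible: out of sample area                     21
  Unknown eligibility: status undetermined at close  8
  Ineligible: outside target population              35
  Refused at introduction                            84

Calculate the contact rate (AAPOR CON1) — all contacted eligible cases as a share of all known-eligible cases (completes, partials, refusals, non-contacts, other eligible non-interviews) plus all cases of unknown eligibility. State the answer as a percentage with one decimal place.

69.4%

Declined to participate = 84 + 18 = 102
No answer / not reached = 8 + 92 = 100
Undetermined eligibility = 20 + 8 = 28
Not eligible = 35 + 21 = 56
Num: 144 + 18 + 102 + 26 = 290
Base: 144 + 18 + 102 + 100 + 26 + 28 = 418
CON1 = 290 / 418 = 0.6938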